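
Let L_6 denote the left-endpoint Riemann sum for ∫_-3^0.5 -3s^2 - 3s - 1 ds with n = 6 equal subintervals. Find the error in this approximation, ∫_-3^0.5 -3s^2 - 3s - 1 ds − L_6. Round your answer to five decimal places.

Exact integral: ∫_-3^0.5 f(s) ds = -17.5.
L_6 ≈ -22.6892361.
Error ≈ -17.5 − (-22.6892361) ≈ 5.18924.

5.18924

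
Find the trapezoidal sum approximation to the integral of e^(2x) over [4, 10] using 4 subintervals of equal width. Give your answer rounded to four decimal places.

Δx = (10 − 4)/4 = 1.5.
f(4) ≈ 2980.9580, f(5.5) ≈ 59874.1417, f(7) ≈ 1202604.2842, f(8.5) ≈ 24154952.7536, f(10) ≈ 485165195.4098.
T_4 = (Δx/2)·[f(x_0) + 2f(x_1) + 2f(x_2) + 2f(x_3) + f(x_4)].
Sum ≈ 402002279.0450.

402002279.0450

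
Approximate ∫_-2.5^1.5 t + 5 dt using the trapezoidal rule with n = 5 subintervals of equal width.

18

Δt = (1.5 − (-2.5))/5 = 0.8.
f(-2.5) = 2.5, f(-1.7) = 3.3, f(-0.9) = 4.1, f(-0.1) = 4.9, f(0.7) = 5.7, f(1.5) = 6.5.
T_5 = (Δt/2)·[f(t_0) + 2f(t_1) + ... + 2f(t_{4}) + f(t_5)].
Sum = 18.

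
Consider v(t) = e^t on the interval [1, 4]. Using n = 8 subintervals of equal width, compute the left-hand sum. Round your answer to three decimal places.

Δt = (4 − 1)/8 = 0.375.
Left endpoints: 1, 1.375, 1.75, 2.125, 2.5, 2.875, 3.25, 3.625.
v(1) ≈ 2.718, v(1.375) ≈ 3.955, v(1.75) ≈ 5.755, v(2.125) ≈ 8.373, v(2.5) ≈ 12.182, v(2.875) ≈ 17.725, v(3.25) ≈ 25.790, v(3.625) ≈ 37.525.
Sum = Δt · [v(1) + v(1.375) + v(1.75) + ...].
Sum ≈ 42.759.

42.759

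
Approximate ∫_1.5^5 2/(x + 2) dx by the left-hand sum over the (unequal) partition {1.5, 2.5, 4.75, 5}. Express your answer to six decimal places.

1.645503

Subinterval widths: 1, 2.25, 0.25.
Left endpoints: 1.5, 2.5, 4.75.
f(1.5) = 4/7, f(2.5) = 4/9, f(4.75) = 8/27.
Sum = Σ Δx_i · f(x_i).
Sum ≈ 1.645503.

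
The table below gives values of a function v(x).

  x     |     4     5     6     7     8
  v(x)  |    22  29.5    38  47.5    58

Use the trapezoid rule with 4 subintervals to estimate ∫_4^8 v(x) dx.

155

Δx = 1.
T_4 = (1/2)·[22 + 2·29.5 + 2·38 + 2·47.5 + 58] = 155.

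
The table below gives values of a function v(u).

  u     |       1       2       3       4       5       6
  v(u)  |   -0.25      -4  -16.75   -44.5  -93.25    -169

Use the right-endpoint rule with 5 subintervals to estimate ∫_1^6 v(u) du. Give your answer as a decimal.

Δu = 1.
Sum = 1·[(-4) + (-16.75) + (-44.5) + (-93.25) + (-169)] = -327.5.

-327.5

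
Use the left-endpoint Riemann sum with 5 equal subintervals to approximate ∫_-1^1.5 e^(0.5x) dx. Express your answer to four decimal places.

Δx = (1.5 − (-1))/5 = 0.5.
Left endpoints: -1, -0.5, 0, 0.5, 1.
f(-1) ≈ 0.6065, f(-0.5) ≈ 0.7788, f(0) ≈ 1.0000, f(0.5) ≈ 1.2840, f(1) ≈ 1.6487.
Sum = Δx · [f(-1) + f(-0.5) + f(0) + f(0.5) + f(1)].
Sum ≈ 2.6590.

2.6590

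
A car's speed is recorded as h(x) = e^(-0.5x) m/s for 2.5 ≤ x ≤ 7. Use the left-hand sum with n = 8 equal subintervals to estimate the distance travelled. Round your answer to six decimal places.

Δx = (7 − 2.5)/8 = 0.5625.
Left endpoints: 2.5, 3.0625, 3.625, 4.1875, 4.75, 5.3125, 5.875, 6.4375.
h(2.5) ≈ 0.286505, h(3.0625) ≈ 0.216265, h(3.625) ≈ 0.163246, h(4.1875) ≈ 0.123224, h(4.75) ≈ 0.093014, h(5.3125) ≈ 0.070211, h(5.875) ≈ 0.052998, h(6.4375) ≈ 0.040005.
Sum = Δx · [h(2.5) + h(3.0625) + h(3.625) + ...].
Sum ≈ 0.588076.

0.588076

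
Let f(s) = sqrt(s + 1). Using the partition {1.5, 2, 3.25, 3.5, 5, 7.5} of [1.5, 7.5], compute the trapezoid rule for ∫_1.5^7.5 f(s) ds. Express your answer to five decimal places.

Subinterval widths: 0.5, 1.25, 0.25, 1.5, 2.5.
f(1.5) ≈ 1.58114, f(2) ≈ 1.73205, f(3.25) ≈ 2.06155, f(3.5) ≈ 2.12132, f(5) ≈ 2.44949, f(7.5) ≈ 2.91548.
On each subinterval the trapezoid contributes (Δs_i/2)·[f(s_{i-1}) + f(s_i)].
Sum ≈ 13.85647.

13.85647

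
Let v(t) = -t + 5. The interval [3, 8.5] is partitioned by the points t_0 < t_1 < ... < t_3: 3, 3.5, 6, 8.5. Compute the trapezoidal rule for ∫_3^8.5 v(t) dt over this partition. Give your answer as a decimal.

-4.125

Subinterval widths: 0.5, 2.5, 2.5.
v(3) = 2, v(3.5) = 1.5, v(6) = -1, v(8.5) = -3.5.
On each subinterval the trapezoid contributes (Δt_i/2)·[v(t_{i-1}) + v(t_i)].
Sum = -4.125.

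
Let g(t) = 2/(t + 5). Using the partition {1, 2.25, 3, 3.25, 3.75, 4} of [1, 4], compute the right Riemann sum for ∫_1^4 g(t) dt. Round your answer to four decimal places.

Subinterval widths: 1.25, 0.75, 0.25, 0.5, 0.25.
Right endpoints: 2.25, 3, 3.25, 3.75, 4.
g(2.25) = 8/29, g(3) = 0.25, g(3.25) = 8/33, g(3.75) = 8/35, g(4) = 2/9.
Sum = Σ Δt_i · g(t_i).
Sum ≈ 0.7628.

0.7628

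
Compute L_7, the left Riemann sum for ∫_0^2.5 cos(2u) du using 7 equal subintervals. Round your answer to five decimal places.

-0.33098

Δu = (2.5 − 0)/7 = 5/14.
Left endpoints: 0, 5/14, 5/7, 15/14, 10/7, 25/14, 15/7.
f(0) ≈ 1.00000, f(5/14) ≈ 0.75556, f(5/7) ≈ 0.14175, f(15/14) ≈ -0.54137, f(10/7) ≈ -0.95982, f(25/14) ≈ -0.90903, f(15/7) ≈ -0.41385.
Sum = Δu · [f(0) + f(5/14) + f(5/7) + ...].
Sum ≈ -0.33098.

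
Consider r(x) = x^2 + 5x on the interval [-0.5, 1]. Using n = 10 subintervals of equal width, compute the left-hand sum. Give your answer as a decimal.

1.636875

Δx = (1 − (-0.5))/10 = 0.15.
Left endpoints: -0.5, -0.35, -0.2, -0.05, 0.1, 0.25, 0.4, 0.55, 0.7, 0.85.
r(-0.5) = -2.25, r(-0.35) = -1.6275, r(-0.2) = -0.96, r(-0.05) = -0.2475, r(0.1) = 0.51, r(0.25) = 1.3125, r(0.4) = 2.16, r(0.55) = 3.0525, r(0.7) = 3.99, r(0.85) = 4.9725.
Sum = Δx · [r(-0.5) + r(-0.35) + r(-0.2) + ...].
Sum = 1.636875.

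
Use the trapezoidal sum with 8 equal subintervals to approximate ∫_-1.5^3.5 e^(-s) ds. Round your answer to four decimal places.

Δs = (3.5 − (-1.5))/8 = 0.625.
f(-1.5) ≈ 4.4817, f(-0.875) ≈ 2.3989, f(-0.25) ≈ 1.2840, f(0.375) ≈ 0.6873, f(1) ≈ 0.3679, f(1.625) ≈ 0.1969, f(2.25) ≈ 0.1054, f(2.875) ≈ 0.0564, f(3.5) ≈ 0.0302.
T_8 = (Δs/2)·[f(s_0) + 2f(s_1) + ... + 2f(s_{7}) + f(s_8)].
Sum ≈ 4.5955.

4.5955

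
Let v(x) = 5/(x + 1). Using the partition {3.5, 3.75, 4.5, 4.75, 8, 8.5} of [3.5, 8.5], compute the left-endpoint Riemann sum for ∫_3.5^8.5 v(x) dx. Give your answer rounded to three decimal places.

Subinterval widths: 0.25, 0.75, 0.25, 3.25, 0.5.
Left endpoints: 3.5, 3.75, 4.5, 4.75, 8.
v(3.5) = 10/9, v(3.75) = 20/19, v(4.5) = 10/11, v(4.75) = 20/23, v(8) = 5/9.
Sum = Σ Δx_i · v(x_i).
Sum ≈ 4.398.

4.398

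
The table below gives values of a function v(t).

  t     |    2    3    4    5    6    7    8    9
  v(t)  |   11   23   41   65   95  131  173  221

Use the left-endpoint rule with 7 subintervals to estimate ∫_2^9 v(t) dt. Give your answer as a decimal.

Δt = 1.
Sum = 1·[11 + 23 + 41 + 65 + 95 + 131 + 173] = 539.

539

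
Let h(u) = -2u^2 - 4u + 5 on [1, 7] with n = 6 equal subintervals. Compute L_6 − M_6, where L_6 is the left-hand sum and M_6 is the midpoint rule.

L_6 = -236.
M_6 = -293.
L_6 − M_6 = 57.

57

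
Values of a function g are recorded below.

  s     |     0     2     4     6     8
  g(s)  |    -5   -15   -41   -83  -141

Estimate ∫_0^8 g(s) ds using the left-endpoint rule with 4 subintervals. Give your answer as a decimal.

Δs = 2.
Sum = 2·[(-5) + (-15) + (-41) + (-83)] = -288.

-288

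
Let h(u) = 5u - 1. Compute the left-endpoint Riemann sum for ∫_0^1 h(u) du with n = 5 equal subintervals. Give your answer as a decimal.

Δu = (1 − 0)/5 = 0.2.
Left endpoints: 0, 0.2, 0.4, 0.6, 0.8.
h(0) = -1, h(0.2) = 0, h(0.4) = 1, h(0.6) = 2, h(0.8) = 3.
Sum = Δu · [h(0) + h(0.2) + h(0.4) + h(0.6) + h(0.8)].
Sum = 1.

1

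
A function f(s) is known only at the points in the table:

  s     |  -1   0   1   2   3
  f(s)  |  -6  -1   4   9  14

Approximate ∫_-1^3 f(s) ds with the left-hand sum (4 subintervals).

6

Δs = 1.
Sum = 1·[(-6) + (-1) + 4 + 9] = 6.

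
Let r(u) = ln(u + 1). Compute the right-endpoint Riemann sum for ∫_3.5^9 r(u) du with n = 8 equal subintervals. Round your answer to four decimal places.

11.0272

Δu = (9 − 3.5)/8 = 0.6875.
Right endpoints: 4.1875, 4.875, 5.5625, 6.25, 6.9375, 7.625, 8.3125, 9.
r(4.1875) ≈ 1.6463, r(4.875) ≈ 1.7707, r(5.5625) ≈ 1.8814, r(6.25) ≈ 1.9810, r(6.9375) ≈ 2.0716, r(7.625) ≈ 2.1547, r(8.3125) ≈ 2.2314, r(9) ≈ 2.3026.
Sum = Δu · [r(4.1875) + r(4.875) + r(5.5625) + ...].
Sum ≈ 11.0272.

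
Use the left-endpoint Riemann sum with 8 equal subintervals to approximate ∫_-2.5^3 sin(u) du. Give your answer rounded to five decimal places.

Δu = (3 − (-2.5))/8 = 0.6875.
Left endpoints: -2.5, -1.8125, -1.125, -0.4375, 0.25, 0.9375, 1.625, 2.3125.
f(-2.5) ≈ -0.59847, f(-1.8125) ≈ -0.97093, f(-1.125) ≈ -0.90227, f(-0.4375) ≈ -0.42368, f(0.25) ≈ 0.24740, f(0.9375) ≈ 0.80608, f(1.625) ≈ 0.99853, f(2.3125) ≈ 0.73732.
Sum = Δu · [f(-2.5) + f(-1.8125) + f(-1.125) + ...].
Sum ≈ -0.07288.

-0.07288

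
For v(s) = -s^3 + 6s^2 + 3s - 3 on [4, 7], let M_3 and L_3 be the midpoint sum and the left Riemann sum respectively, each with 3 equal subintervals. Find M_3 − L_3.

M_3 = 64.875.
L_3 = 93.
M_3 − L_3 = -28.125.

-28.125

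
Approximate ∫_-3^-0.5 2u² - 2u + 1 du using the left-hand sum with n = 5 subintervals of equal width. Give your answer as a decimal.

35

Δu = (-0.5 − (-3))/5 = 0.5.
Left endpoints: -3, -2.5, -2, -1.5, -1.
f(-3) = 25, f(-2.5) = 18.5, f(-2) = 13, f(-1.5) = 8.5, f(-1) = 5.
Sum = Δu · [f(-3) + f(-2.5) + f(-2) + f(-1.5) + f(-1)].
Sum = 35.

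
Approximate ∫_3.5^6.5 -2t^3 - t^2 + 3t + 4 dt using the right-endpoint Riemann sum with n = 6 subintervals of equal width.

-962.75

Δt = (6.5 − 3.5)/6 = 0.5.
Right endpoints: 4, 4.5, 5, 5.5, 6, 6.5.
f(4) = -128, f(4.5) = -185, f(5) = -256, f(5.5) = -342.5, f(6) = -446, f(6.5) = -568.
Sum = Δt · [f(4) + f(4.5) + f(5) + ...].
Sum = -962.75.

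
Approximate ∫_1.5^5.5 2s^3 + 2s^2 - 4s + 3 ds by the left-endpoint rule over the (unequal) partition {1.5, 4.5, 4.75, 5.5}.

Subinterval widths: 3, 0.25, 0.75.
Left endpoints: 1.5, 4.5, 4.75.
f(1.5) = 8.25, f(4.5) = 207.75, f(4.75) = 243.46875.
Sum = Σ Δs_i · f(s_i).
Sum = 259.2890625.

259.2890625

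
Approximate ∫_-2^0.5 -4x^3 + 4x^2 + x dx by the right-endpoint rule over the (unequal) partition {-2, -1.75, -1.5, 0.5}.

Subinterval widths: 0.25, 0.25, 2.
Right endpoints: -1.75, -1.5, 0.5.
f(-1.75) = 31.9375, f(-1.5) = 21, f(0.5) = 1.
Sum = Σ Δx_i · f(x_i).
Sum = 15.234375.

15.234375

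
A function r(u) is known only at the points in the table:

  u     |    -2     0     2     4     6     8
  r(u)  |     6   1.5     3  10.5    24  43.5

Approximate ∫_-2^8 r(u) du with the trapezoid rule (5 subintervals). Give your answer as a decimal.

Δu = 2.
T_5 = (2/2)·[6 + 2·1.5 + 2·3 + 2·10.5 + 2·24 + 43.5] = 127.5.

127.5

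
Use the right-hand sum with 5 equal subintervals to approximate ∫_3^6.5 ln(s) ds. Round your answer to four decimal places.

Δs = (6.5 − 3)/5 = 0.7.
Right endpoints: 3.7, 4.4, 5.1, 5.8, 6.5.
f(3.7) ≈ 1.3083, f(4.4) ≈ 1.4816, f(5.1) ≈ 1.6292, f(5.8) ≈ 1.7579, f(6.5) ≈ 1.8718.
Sum = Δs · [f(3.7) + f(4.4) + f(5.1) + f(5.8) + f(6.5)].
Sum ≈ 5.6342.

5.6342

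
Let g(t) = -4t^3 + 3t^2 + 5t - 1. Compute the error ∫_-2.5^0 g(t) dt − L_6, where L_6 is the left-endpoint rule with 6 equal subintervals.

-15.625

Exact integral: ∫_-2.5^0 g(t) dt = 36.5625.
L_6 = 52.1875.
Error = 36.5625 − 52.1875 = -15.625.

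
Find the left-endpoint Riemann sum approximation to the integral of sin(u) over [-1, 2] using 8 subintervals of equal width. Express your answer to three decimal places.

Δu = (2 − (-1))/8 = 0.375.
Left endpoints: -1, -0.625, -0.25, 0.125, 0.5, 0.875, 1.25, 1.625.
f(-1) ≈ -0.841, f(-0.625) ≈ -0.585, f(-0.25) ≈ -0.247, f(0.125) ≈ 0.125, f(0.5) ≈ 0.479, f(0.875) ≈ 0.768, f(1.25) ≈ 0.949, f(1.625) ≈ 0.999.
Sum = Δu · [f(-1) + f(-0.625) + f(-0.25) + ...].
Sum ≈ 0.617.

0.617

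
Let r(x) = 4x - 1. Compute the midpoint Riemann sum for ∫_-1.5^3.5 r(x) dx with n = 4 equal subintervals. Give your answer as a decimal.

15

Δx = (3.5 − (-1.5))/4 = 1.25.
Midpoints: -0.875, 0.375, 1.625, 2.875.
r(-0.875) = -4.5, r(0.375) = 0.5, r(1.625) = 5.5, r(2.875) = 10.5.
Sum = Δx · [r(-0.875) + r(0.375) + r(1.625) + r(2.875)].
Sum = 15.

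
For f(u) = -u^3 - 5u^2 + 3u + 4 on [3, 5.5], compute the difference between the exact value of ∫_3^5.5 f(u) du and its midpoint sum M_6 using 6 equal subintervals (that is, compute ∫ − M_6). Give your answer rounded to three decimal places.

-0.642

Exact integral: ∫_3^5.5 f(u) du ≈ -398.93229.
M_6 ≈ -398.29029.
Error ≈ -398.93229 − (-398.29029) ≈ -0.642.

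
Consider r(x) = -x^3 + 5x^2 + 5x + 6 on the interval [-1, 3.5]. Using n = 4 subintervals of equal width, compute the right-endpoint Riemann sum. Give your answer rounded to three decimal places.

111.788

Δx = (3.5 − (-1))/4 = 1.125.
Right endpoints: 0.125, 1.25, 2.375, 3.5.
r(0.125) = 3431/512, r(1.25) = 18.109375, r(2.375) = 16733/512, r(3.5) = 41.875.
Sum = Δx · [r(0.125) + r(1.25) + r(2.375) + r(3.5)].
Sum ≈ 111.788.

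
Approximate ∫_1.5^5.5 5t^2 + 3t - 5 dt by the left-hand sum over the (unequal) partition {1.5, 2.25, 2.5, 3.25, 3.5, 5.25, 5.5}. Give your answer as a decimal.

208.484375

Subinterval widths: 0.75, 0.25, 0.75, 0.25, 1.75, 0.25.
Left endpoints: 1.5, 2.25, 2.5, 3.25, 3.5, 5.25.
f(1.5) = 10.75, f(2.25) = 27.0625, f(2.5) = 33.75, f(3.25) = 57.5625, f(3.5) = 66.75, f(5.25) = 148.5625.
Sum = Σ Δt_i · f(t_i).
Sum = 208.484375.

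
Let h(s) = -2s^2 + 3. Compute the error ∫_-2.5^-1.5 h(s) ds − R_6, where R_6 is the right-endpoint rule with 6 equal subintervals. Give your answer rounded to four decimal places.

-0.6574

Exact integral: ∫_-2.5^-1.5 h(s) ds ≈ -5.166667.
R_6 ≈ -4.509259.
Error ≈ -5.166667 − (-4.509259) ≈ -0.6574.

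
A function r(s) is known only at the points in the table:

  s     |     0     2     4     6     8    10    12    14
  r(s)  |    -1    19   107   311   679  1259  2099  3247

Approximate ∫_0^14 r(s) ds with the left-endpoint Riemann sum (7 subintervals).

Δs = 2.
Sum = 2·[(-1) + 19 + 107 + 311 + 679 + 1259 + 2099] = 8946.

8946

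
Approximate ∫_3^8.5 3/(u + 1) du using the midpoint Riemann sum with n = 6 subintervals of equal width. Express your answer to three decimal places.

Δu = (8.5 − 3)/6 = 11/12.
Midpoints: 83/24, 4.375, 127/24, 149/24, 7.125, 193/24.
f(83/24) = 72/107, f(4.375) = 24/43, f(127/24) = 72/151, f(149/24) = 72/173, f(7.125) = 24/65, f(193/24) = 72/217.
Sum = Δu · [f(83/24) + f(4.375) + f(127/24) + ...].
Sum ≈ 2.590.

2.590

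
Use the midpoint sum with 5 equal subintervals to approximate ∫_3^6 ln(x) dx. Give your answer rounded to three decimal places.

Δx = (6 − 3)/5 = 0.6.
Midpoints: 3.3, 3.9, 4.5, 5.1, 5.7.
f(3.3) ≈ 1.194, f(3.9) ≈ 1.361, f(4.5) ≈ 1.504, f(5.1) ≈ 1.629, f(5.7) ≈ 1.740.
Sum = Δx · [f(3.3) + f(3.9) + f(4.5) + f(5.1) + f(5.7)].
Sum ≈ 4.457.

4.457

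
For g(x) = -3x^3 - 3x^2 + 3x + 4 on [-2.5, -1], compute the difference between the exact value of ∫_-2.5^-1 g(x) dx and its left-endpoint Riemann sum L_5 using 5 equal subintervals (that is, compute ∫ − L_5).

Exact integral: ∫_-2.5^-1 g(x) dx = 12.046875.
L_5 = 15.8775.
Error = 12.046875 − 15.8775 = -3.830625.

-3.830625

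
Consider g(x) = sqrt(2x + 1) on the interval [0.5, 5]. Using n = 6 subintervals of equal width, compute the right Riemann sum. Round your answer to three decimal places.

11.913

Δx = (5 − 0.5)/6 = 0.75.
Right endpoints: 1.25, 2, 2.75, 3.5, 4.25, 5.
g(1.25) ≈ 1.871, g(2) ≈ 2.236, g(2.75) ≈ 2.550, g(3.5) ≈ 2.828, g(4.25) ≈ 3.082, g(5) ≈ 3.317.
Sum = Δx · [g(1.25) + g(2) + g(2.75) + ...].
Sum ≈ 11.913.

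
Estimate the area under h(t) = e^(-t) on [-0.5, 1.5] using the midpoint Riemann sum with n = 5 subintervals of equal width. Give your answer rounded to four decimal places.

1.4161

Δt = (1.5 − (-0.5))/5 = 0.4.
Midpoints: -0.3, 0.1, 0.5, 0.9, 1.3.
h(-0.3) ≈ 1.3499, h(0.1) ≈ 0.9048, h(0.5) ≈ 0.6065, h(0.9) ≈ 0.4066, h(1.3) ≈ 0.2725.
Sum = Δt · [h(-0.3) + h(0.1) + h(0.5) + h(0.9) + h(1.3)].
Sum ≈ 1.4161.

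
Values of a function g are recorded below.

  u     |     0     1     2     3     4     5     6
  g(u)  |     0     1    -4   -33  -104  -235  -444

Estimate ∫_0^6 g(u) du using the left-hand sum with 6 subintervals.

-375

Δu = 1.
Sum = 1·[0 + 1 + (-4) + (-33) + (-104) + (-235)] = -375.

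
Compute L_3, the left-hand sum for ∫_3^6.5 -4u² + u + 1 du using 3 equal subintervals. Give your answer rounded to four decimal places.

-237.6759

Δu = (6.5 − 3)/3 = 7/6.
Left endpoints: 3, 25/6, 16/3.
f(3) = -32, f(25/6) = -1157/18, f(16/3) = -967/9.
Sum = Δu · [f(3) + f(25/6) + f(16/3)].
Sum ≈ -237.6759.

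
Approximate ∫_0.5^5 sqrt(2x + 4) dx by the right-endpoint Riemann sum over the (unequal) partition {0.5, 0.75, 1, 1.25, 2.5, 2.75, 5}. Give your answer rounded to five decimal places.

Subinterval widths: 0.25, 0.25, 0.25, 1.25, 0.25, 2.25.
Right endpoints: 0.75, 1, 1.25, 2.5, 2.75, 5.
f(0.75) ≈ 2.34521, f(1) ≈ 2.44949, f(1.25) ≈ 2.54951, f(2.5) ≈ 3.00000, f(2.75) ≈ 3.08221, f(5) ≈ 3.74166.
Sum = Σ Δx_i · f(x_i).
Sum ≈ 14.77533.

14.77533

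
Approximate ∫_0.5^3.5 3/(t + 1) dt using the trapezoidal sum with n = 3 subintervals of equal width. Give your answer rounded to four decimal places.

3.3905

Δt = (3.5 − 0.5)/3 = 1.
f(0.5) = 2, f(1.5) = 1.2, f(2.5) = 6/7, f(3.5) = 2/3.
T_3 = (Δt/2)·[f(t_0) + 2f(t_1) + 2f(t_2) + f(t_3)].
Sum ≈ 3.3905.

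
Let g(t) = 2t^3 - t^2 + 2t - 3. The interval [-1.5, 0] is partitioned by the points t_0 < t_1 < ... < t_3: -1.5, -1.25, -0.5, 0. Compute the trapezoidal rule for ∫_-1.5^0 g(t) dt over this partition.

-10.921875

Subinterval widths: 0.25, 0.75, 0.5.
g(-1.5) = -15, g(-1.25) = -10.96875, g(-0.5) = -4.5, g(0) = -3.
On each subinterval the trapezoid contributes (Δt_i/2)·[g(t_{i-1}) + g(t_i)].
Sum = -10.921875.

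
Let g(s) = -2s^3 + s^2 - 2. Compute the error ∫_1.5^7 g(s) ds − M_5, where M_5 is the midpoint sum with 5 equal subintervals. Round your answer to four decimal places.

Exact integral: ∫_1.5^7 g(s) ds ≈ -1095.760417.
M_5 = -1082.173125.
Error ≈ -1095.760417 − (-1082.173125) ≈ -13.5873.

-13.5873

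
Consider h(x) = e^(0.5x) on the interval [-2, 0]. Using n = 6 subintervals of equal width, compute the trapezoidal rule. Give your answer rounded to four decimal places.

Δx = (0 − (-2))/6 = 1/3.
h(-2) ≈ 0.3679, h(-5/3) ≈ 0.4346, h(-4/3) ≈ 0.5134, h(-1) ≈ 0.6065, h(-2/3) ≈ 0.7165, h(-1/3) ≈ 0.8465, h(0) ≈ 1.0000.
T_6 = (Δx/2)·[h(x_0) + 2h(x_1) + ... + 2h(x_{5}) + h(x_6)].
Sum ≈ 1.2672.

1.2672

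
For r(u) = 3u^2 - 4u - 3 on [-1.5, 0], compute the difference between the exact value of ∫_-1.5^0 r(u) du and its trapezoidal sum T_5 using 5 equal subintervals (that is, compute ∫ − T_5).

Exact integral: ∫_-1.5^0 r(u) du = 3.375.
T_5 = 3.4425.
Error = 3.375 − 3.4425 = -0.0675.

-0.0675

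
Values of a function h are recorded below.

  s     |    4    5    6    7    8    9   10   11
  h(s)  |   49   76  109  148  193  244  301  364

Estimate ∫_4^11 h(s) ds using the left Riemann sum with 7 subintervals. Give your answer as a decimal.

Δs = 1.
Sum = 1·[49 + 76 + 109 + 148 + 193 + 244 + 301] = 1120.

1120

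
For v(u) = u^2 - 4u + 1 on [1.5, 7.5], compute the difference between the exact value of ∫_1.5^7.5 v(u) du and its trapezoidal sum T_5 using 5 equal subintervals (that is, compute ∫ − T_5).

Exact integral: ∫_1.5^7.5 v(u) du = 37.5.
T_5 = 38.94.
Error = 37.5 − 38.94 = -1.44.

-1.44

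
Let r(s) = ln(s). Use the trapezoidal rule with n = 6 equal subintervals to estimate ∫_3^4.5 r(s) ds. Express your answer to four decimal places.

Δs = (4.5 − 3)/6 = 0.25.
r(3) ≈ 1.0986, r(3.25) ≈ 1.1787, r(3.5) ≈ 1.2528, r(3.75) ≈ 1.3218, r(4) ≈ 1.3863, r(4.25) ≈ 1.4469, r(4.5) ≈ 1.5041.
T_6 = (Δs/2)·[r(s_0) + 2r(s_1) + ... + 2r(s_{5}) + r(s_6)].
Sum ≈ 1.9719.

1.9719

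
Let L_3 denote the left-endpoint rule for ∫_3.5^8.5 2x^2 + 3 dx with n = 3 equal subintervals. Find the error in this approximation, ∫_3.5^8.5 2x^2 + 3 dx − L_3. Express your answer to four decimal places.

Exact integral: ∫_3.5^8.5 f(x) dx ≈ 395.833333.
L_3 ≈ 300.462963.
Error ≈ 395.833333 − 300.462963 ≈ 95.3704.

95.3704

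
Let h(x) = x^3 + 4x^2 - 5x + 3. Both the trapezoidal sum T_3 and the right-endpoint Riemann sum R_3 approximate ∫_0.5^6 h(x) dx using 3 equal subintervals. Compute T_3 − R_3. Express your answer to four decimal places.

-303.7604

T_3 ≈ 581.306713.
R_3 ≈ 885.067130.
T_3 − R_3 ≈ -303.7604.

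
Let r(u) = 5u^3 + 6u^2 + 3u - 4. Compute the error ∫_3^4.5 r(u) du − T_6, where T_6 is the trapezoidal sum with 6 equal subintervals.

Exact integral: ∫_3^4.5 r(u) du = 550.453125.
T_6 = 551.42578125.
Error = 550.453125 − 551.42578125 = -0.97265625.

-0.97265625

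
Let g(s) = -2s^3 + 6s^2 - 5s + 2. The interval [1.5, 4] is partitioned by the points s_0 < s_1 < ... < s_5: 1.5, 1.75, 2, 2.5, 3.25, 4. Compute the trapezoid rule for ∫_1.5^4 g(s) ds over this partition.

Subinterval widths: 0.25, 0.25, 0.5, 0.75, 0.75.
g(1.5) = 1.25, g(1.75) = 0.90625, g(2) = 0, g(2.5) = -4.25, g(3.25) = -19.53125, g(4) = -50.
On each subinterval the trapezoid contributes (Δs_i/2)·[g(s_{i-1}) + g(s_i)].
Sum = -35.671875.

-35.671875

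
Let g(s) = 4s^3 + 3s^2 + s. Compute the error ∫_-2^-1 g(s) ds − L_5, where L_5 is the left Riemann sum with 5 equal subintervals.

Exact integral: ∫_-2^-1 g(s) ds = -9.5.
L_5 = -11.6.
Error = -9.5 − (-11.6) = 2.1.

2.1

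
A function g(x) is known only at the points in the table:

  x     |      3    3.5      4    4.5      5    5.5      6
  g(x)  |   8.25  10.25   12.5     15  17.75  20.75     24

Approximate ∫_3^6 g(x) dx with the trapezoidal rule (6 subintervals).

46.1875

Δx = 0.5.
T_6 = (0.5/2)·[8.25 + 2·10.25 + 2·12.5 + 2·15 + 2·17.75 + 2·20.75 + 24] = 46.1875.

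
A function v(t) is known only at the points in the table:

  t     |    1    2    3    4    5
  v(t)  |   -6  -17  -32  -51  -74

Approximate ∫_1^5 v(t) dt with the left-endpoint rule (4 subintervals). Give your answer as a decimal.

-106

Δt = 1.
Sum = 1·[(-6) + (-17) + (-32) + (-51)] = -106.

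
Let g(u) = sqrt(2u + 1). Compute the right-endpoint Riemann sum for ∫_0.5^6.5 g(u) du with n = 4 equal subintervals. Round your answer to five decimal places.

Δu = (6.5 − 0.5)/4 = 1.5.
Right endpoints: 2, 3.5, 5, 6.5.
g(2) ≈ 2.23607, g(3.5) ≈ 2.82843, g(5) ≈ 3.31662, g(6.5) ≈ 3.74166.
Sum = Δu · [g(2) + g(3.5) + g(5) + g(6.5)].
Sum ≈ 18.18417.

18.18417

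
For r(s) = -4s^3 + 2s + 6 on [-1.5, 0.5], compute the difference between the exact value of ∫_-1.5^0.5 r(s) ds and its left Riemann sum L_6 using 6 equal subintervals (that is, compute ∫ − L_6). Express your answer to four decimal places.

Exact integral: ∫_-1.5^0.5 r(s) ds = 15.
L_6 ≈ 16.888889.
Error ≈ 15 − 16.888889 ≈ -1.8889.

-1.8889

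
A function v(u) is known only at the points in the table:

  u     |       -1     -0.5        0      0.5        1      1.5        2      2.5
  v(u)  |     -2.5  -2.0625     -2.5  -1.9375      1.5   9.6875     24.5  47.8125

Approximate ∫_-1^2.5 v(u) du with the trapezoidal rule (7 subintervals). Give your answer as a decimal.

25.921875

Δu = 0.5.
T_7 = (0.5/2)·[(-2.5) + 2·(-2.0625) + 2·(-2.5) + 2·(-1.9375) + 2·1.5 + 2·9.6875 + 2·24.5 + 47.8125] = 25.921875.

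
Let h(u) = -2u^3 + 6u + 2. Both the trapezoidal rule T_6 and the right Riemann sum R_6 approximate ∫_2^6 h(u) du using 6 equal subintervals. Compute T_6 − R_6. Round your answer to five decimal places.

T_6 ≈ -543.1111111.
R_6 ≈ -673.7777778.
T_6 − R_6 ≈ 130.66667.

130.66667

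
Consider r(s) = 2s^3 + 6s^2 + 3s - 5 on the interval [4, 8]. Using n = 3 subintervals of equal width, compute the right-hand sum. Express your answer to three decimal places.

Δs = (8 − 4)/3 = 4/3.
Right endpoints: 16/3, 20/3, 8.
r(16/3) = 13097/27, r(20/3) = 23605/27, r(8) = 1427.
Sum = Δs · [r(16/3) + r(20/3) + r(8)].
Sum ≈ 3715.111.

3715.111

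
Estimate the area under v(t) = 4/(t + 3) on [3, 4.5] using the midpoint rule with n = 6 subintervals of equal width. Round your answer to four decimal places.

Δt = (4.5 − 3)/6 = 0.25.
Midpoints: 3.125, 3.375, 3.625, 3.875, 4.125, 4.375.
v(3.125) = 32/49, v(3.375) = 32/51, v(3.625) = 32/53, v(3.875) = 32/55, v(4.125) = 32/57, v(4.375) = 32/59.
Sum = Δt · [v(3.125) + v(3.375) + v(3.625) + ...].
Sum ≈ 0.8925.

0.8925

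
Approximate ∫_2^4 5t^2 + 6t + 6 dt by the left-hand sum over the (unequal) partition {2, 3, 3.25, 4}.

Subinterval widths: 1, 0.25, 0.75.
Left endpoints: 2, 3, 3.25.
f(2) = 38, f(3) = 69, f(3.25) = 78.3125.
Sum = Σ Δt_i · f(t_i).
Sum = 113.984375.

113.984375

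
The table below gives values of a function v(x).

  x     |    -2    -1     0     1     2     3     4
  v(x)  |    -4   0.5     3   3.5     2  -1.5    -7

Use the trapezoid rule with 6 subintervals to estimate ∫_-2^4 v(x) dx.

Δx = 1.
T_6 = (1/2)·[(-4) + 2·0.5 + 2·3 + 2·3.5 + 2·2 + 2·(-1.5) + (-7)] = 2.

2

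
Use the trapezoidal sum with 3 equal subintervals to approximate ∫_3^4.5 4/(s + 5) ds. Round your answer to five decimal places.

0.68778

Δs = (4.5 − 3)/3 = 0.5.
f(3) = 0.5, f(3.5) = 8/17, f(4) = 4/9, f(4.5) = 8/19.
T_3 = (Δs/2)·[f(s_0) + 2f(s_1) + 2f(s_2) + f(s_3)].
Sum ≈ 0.68778.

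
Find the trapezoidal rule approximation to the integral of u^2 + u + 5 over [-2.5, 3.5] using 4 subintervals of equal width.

54.75

Δu = (3.5 − (-2.5))/4 = 1.5.
f(-2.5) = 8.75, f(-1) = 5, f(0.5) = 5.75, f(2) = 11, f(3.5) = 20.75.
T_4 = (Δu/2)·[f(u_0) + 2f(u_1) + 2f(u_2) + 2f(u_3) + f(u_4)].
Sum = 54.75.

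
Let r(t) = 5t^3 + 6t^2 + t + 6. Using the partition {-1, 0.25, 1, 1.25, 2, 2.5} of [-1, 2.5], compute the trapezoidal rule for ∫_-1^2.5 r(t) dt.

108.6796875

Subinterval widths: 1.25, 0.75, 0.25, 0.75, 0.5.
r(-1) = 6, r(0.25) = 6.703125, r(1) = 18, r(1.25) = 26.390625, r(2) = 72, r(2.5) = 124.125.
On each subinterval the trapezoid contributes (Δt_i/2)·[r(t_{i-1}) + r(t_i)].
Sum = 108.6796875.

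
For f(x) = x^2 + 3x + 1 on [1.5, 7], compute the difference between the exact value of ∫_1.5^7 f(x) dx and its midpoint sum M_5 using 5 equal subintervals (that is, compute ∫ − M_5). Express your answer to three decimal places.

0.555

Exact integral: ∫_1.5^7 f(x) dx ≈ 188.83333.
M_5 = 188.27875.
Error ≈ 188.83333 − 188.27875 ≈ 0.555.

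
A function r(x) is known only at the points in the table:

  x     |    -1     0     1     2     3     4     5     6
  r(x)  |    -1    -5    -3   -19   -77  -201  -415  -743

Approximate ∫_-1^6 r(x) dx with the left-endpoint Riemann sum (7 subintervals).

Δx = 1.
Sum = 1·[(-1) + (-5) + (-3) + (-19) + (-77) + (-201) + (-415)] = -721.

-721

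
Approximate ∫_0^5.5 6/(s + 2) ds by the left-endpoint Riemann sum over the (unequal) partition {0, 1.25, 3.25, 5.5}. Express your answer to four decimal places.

Subinterval widths: 1.25, 2, 2.25.
Left endpoints: 0, 1.25, 3.25.
f(0) = 3, f(1.25) = 24/13, f(3.25) = 8/7.
Sum = Σ Δs_i · f(s_i).
Sum ≈ 10.0137.

10.0137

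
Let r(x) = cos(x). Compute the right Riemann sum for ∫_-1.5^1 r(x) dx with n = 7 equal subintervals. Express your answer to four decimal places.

1.9032

Δx = (1 − (-1.5))/7 = 5/14.
Right endpoints: -8/7, -11/14, -3/7, -1/14, 2/7, 9/14, 1.
r(-8/7) ≈ 0.4150, r(-11/14) ≈ 0.7069, r(-3/7) ≈ 0.9096, r(-1/14) ≈ 0.9975, r(2/7) ≈ 0.9595, r(9/14) ≈ 0.8004, r(1) ≈ 0.5403.
Sum = Δx · [r(-8/7) + r(-11/14) + r(-3/7) + ...].
Sum ≈ 1.9032.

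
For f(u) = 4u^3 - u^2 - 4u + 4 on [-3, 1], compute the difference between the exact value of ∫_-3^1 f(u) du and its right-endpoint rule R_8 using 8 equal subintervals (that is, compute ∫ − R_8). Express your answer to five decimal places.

-23.83333

Exact integral: ∫_-3^1 f(u) du ≈ -57.3333333.
R_8 = -33.5.
Error ≈ -57.3333333 − (-33.5) ≈ -23.83333.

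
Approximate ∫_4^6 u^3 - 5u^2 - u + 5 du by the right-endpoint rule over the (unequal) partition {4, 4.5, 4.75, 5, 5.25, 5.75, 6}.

16.2734375

Subinterval widths: 0.5, 0.25, 0.25, 0.25, 0.5, 0.25.
Right endpoints: 4.5, 4.75, 5, 5.25, 5.75, 6.
f(4.5) = -9.625, f(4.75) = -5.390625, f(5) = 0, f(5.25) = 6.640625, f(5.75) = 24.046875, f(6) = 35.
Sum = Σ Δu_i · f(u_i).
Sum = 16.2734375.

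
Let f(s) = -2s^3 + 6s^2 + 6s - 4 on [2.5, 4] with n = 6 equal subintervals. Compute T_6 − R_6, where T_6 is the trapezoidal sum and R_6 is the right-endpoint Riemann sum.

T_6 = 11.3203125.
R_6 = 7.6640625.
T_6 − R_6 = 3.65625.

3.65625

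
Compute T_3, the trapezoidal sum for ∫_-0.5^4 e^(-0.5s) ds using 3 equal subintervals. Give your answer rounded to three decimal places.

2.404

Δs = (4 − (-0.5))/3 = 1.5.
f(-0.5) ≈ 1.284, f(1) ≈ 0.607, f(2.5) ≈ 0.287, f(4) ≈ 0.135.
T_3 = (Δs/2)·[f(s_0) + 2f(s_1) + 2f(s_2) + f(s_3)].
Sum ≈ 2.404.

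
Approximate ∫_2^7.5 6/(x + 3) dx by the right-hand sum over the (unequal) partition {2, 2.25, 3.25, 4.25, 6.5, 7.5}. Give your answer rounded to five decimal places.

Subinterval widths: 0.25, 1, 1, 2.25, 1.
Right endpoints: 2.25, 3.25, 4.25, 6.5, 7.5.
f(2.25) = 8/7, f(3.25) = 0.96, f(4.25) = 24/29, f(6.5) = 12/19, f(7.5) = 4/7.
Sum = Σ Δx_i · f(x_i).
Sum ≈ 4.06578.

4.06578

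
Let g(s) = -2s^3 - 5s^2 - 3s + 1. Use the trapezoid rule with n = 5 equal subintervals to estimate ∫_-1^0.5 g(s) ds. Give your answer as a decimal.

1.14

Δs = (0.5 − (-1))/5 = 0.3.
g(-1) = 1, g(-0.7) = 1.336, g(-0.4) = 1.528, g(-0.1) = 1.252, g(0.2) = 0.184, g(0.5) = -2.
T_5 = (Δs/2)·[g(s_0) + 2g(s_1) + ... + 2g(s_{4}) + g(s_5)].
Sum = 1.14.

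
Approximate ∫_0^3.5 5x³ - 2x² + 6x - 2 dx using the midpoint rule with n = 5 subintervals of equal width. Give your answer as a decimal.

185.2790625

Δx = (3.5 − 0)/5 = 0.7.
Midpoints: 0.35, 1.05, 1.75, 2.45, 3.15.
f(0.35) = 0.069375, f(1.05) = 7.883125, f(1.75) = 29.171875, f(2.45) = 74.225625, f(3.15) = 153.334375.
Sum = Δx · [f(0.35) + f(1.05) + f(1.75) + f(2.45) + f(3.15)].
Sum = 185.2790625.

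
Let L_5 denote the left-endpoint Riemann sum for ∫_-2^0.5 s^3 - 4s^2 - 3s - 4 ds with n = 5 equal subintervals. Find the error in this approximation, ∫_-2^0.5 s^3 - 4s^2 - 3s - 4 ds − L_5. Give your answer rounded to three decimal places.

Exact integral: ∫_-2^0.5 f(s) ds ≈ -19.19271.
L_5 = -23.75.
Error ≈ -19.19271 − (-23.75) ≈ 4.557.

4.557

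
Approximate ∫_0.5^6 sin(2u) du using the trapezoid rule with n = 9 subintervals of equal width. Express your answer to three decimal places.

Δu = (6 − 0.5)/9 = 11/18.
f(0.5) ≈ 0.841, f(10/9) ≈ 0.795, f(31/18) ≈ -0.298, f(7/3) ≈ -0.999, f(53/18) ≈ -0.384, f(32/9) ≈ 0.737, f(25/6) ≈ 0.887, f(43/9) ≈ -0.130, f(97/18) ≈ -0.976, f(6) ≈ -0.537.
T_9 = (Δu/2)·[f(u_0) + 2f(u_1) + ... + 2f(u_{8}) + f(u_9)].
Sum ≈ -0.132.

-0.132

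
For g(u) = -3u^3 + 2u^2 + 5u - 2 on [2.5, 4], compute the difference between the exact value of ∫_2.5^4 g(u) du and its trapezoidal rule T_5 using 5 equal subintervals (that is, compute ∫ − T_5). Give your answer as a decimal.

0.613125

Exact integral: ∫_2.5^4 g(u) du = -109.078125.
T_5 = -109.69125.
Error = -109.078125 − (-109.69125) = 0.613125.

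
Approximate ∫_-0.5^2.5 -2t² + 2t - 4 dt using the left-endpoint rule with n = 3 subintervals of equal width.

Δt = (2.5 − (-0.5))/3 = 1.
Left endpoints: -0.5, 0.5, 1.5.
f(-0.5) = -5.5, f(0.5) = -3.5, f(1.5) = -5.5.
Sum = Δt · [f(-0.5) + f(0.5) + f(1.5)].
Sum = -14.5.

-14.5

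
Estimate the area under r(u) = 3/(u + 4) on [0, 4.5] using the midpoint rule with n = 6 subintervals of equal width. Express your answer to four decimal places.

2.2579

Δu = (4.5 − 0)/6 = 0.75.
Midpoints: 0.375, 1.125, 1.875, 2.625, 3.375, 4.125.
r(0.375) = 24/35, r(1.125) = 24/41, r(1.875) = 24/47, r(2.625) = 24/53, r(3.375) = 24/59, r(4.125) = 24/65.
Sum = Δu · [r(0.375) + r(1.125) + r(1.875) + ...].
Sum ≈ 2.2579.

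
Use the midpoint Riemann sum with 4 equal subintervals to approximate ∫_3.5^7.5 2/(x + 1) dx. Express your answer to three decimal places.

Δx = (7.5 − 3.5)/4 = 1.
Midpoints: 4, 5, 6, 7.
f(4) = 0.4, f(5) = 1/3, f(6) = 2/7, f(7) = 0.25.
Sum = Δx · [f(4) + f(5) + f(6) + f(7)].
Sum ≈ 1.269.

1.269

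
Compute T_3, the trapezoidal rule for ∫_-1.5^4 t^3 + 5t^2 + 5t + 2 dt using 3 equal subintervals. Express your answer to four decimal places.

247.3600

Δt = (4 − (-1.5))/3 = 11/6.
f(-1.5) = 2.375, f(1/3) = 115/27, f(13/6) = 10039/216, f(4) = 166.
T_3 = (Δt/2)·[f(t_0) + 2f(t_1) + 2f(t_2) + f(t_3)].
Sum ≈ 247.3600.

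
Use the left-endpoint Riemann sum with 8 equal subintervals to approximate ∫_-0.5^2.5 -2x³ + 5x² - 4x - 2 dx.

-8.7890625

Δx = (2.5 − (-0.5))/8 = 0.375.
Left endpoints: -0.5, -0.125, 0.25, 0.625, 1, 1.375, 1.75, 2.125.
f(-0.5) = 1.5, f(-0.125) = -1.41796875, f(0.25) = -2.71875, f(0.625) = -3.03515625, f(1) = -3, f(1.375) = -3.24609375, f(1.75) = -4.40625, f(2.125) = -7.11328125.
Sum = Δx · [f(-0.5) + f(-0.125) + f(0.25) + ...].
Sum = -8.7890625.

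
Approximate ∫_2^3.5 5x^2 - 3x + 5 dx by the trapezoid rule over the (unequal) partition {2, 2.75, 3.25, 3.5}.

53.71875

Subinterval widths: 0.75, 0.5, 0.25.
f(2) = 19, f(2.75) = 34.5625, f(3.25) = 48.0625, f(3.5) = 55.75.
On each subinterval the trapezoid contributes (Δx_i/2)·[f(x_{i-1}) + f(x_i)].
Sum = 53.71875.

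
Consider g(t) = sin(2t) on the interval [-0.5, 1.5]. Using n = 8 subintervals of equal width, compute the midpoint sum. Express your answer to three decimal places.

0.773

Δt = (1.5 − (-0.5))/8 = 0.25.
Midpoints: -0.375, -0.125, 0.125, 0.375, 0.625, 0.875, 1.125, 1.375.
g(-0.375) ≈ -0.682, g(-0.125) ≈ -0.247, g(0.125) ≈ 0.247, g(0.375) ≈ 0.682, g(0.625) ≈ 0.949, g(0.875) ≈ 0.984, g(1.125) ≈ 0.778, g(1.375) ≈ 0.382.
Sum = Δt · [g(-0.375) + g(-0.125) + g(0.125) + ...].
Sum ≈ 0.773.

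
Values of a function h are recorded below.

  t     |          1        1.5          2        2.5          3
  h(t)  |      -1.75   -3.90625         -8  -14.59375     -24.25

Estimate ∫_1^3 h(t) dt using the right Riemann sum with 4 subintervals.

Δt = 0.5.
Sum = 0.5·[(-3.90625) + (-8) + (-14.59375) + (-24.25)] = -25.375.

-25.375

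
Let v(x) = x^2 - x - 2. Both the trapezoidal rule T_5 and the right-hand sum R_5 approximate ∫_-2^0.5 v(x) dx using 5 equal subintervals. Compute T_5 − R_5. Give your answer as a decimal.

1.5625

T_5 = -0.3125.
R_5 = -1.875.
T_5 − R_5 = 1.5625.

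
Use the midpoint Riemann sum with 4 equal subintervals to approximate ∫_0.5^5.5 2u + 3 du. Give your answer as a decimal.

Δu = (5.5 − 0.5)/4 = 1.25.
Midpoints: 1.125, 2.375, 3.625, 4.875.
f(1.125) = 5.25, f(2.375) = 7.75, f(3.625) = 10.25, f(4.875) = 12.75.
Sum = Δu · [f(1.125) + f(2.375) + f(3.625) + f(4.875)].
Sum = 45.

45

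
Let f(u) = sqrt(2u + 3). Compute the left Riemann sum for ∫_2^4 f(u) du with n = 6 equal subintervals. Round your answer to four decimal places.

5.8750

Δu = (4 − 2)/6 = 1/3.
Left endpoints: 2, 7/3, 8/3, 3, 10/3, 11/3.
f(2) ≈ 2.6458, f(7/3) ≈ 2.7689, f(8/3) ≈ 2.8868, f(3) ≈ 3.0000, f(10/3) ≈ 3.1091, f(11/3) ≈ 3.2146.
Sum = Δu · [f(2) + f(7/3) + f(8/3) + ...].
Sum ≈ 5.8750.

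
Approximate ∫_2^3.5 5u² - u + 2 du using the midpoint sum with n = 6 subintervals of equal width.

Δu = (3.5 − 2)/6 = 0.25.
Midpoints: 2.125, 2.375, 2.625, 2.875, 3.125, 3.375.
f(2.125) = 22.453125, f(2.375) = 27.828125, f(2.625) = 33.828125, f(2.875) = 40.453125, f(3.125) = 47.703125, f(3.375) = 55.578125.
Sum = Δu · [f(2.125) + f(2.375) + f(2.625) + ...].
Sum = 56.9609375.

56.9609375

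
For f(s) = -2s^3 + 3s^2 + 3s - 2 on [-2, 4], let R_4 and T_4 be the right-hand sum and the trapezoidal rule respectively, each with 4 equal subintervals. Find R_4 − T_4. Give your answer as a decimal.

R_4 = -116.25.
T_4 = -48.75.
R_4 − T_4 = -67.5.

-67.5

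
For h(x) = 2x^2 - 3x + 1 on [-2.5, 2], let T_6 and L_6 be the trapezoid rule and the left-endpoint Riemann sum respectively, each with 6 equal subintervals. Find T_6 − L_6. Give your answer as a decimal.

T_6 = 24.46875.
L_6 = 31.21875.
T_6 − L_6 = -6.75.

-6.75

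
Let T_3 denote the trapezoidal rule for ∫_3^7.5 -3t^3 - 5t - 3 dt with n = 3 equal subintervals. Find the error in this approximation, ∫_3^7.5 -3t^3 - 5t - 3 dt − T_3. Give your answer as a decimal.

Exact integral: ∫_3^7.5 f(t) dt = -2443.921875.
T_3 = -2523.65625.
Error = -2443.921875 − (-2523.65625) = 79.734375.

79.734375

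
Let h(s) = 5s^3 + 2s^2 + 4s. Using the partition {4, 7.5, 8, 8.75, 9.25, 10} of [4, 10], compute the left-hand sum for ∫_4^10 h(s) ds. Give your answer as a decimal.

Subinterval widths: 3.5, 0.5, 0.75, 0.5, 0.75.
Left endpoints: 4, 7.5, 8, 8.75, 9.25.
h(4) = 368, h(7.5) = 2251.875, h(8) = 2720, h(8.75) = 3537.734375, h(9.25) = 4165.390625.
Sum = Σ Δs_i · h(s_i).
Sum = 9346.84765625.

9346.84765625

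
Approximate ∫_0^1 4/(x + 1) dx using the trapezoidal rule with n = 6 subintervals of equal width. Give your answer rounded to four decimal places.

Δx = (1 − 0)/6 = 1/6.
f(0) = 4, f(1/6) = 24/7, f(1/3) = 3, f(0.5) = 8/3, f(2/3) = 2.4, f(5/6) = 24/11, f(1) = 2.
T_6 = (Δx/2)·[f(x_0) + 2f(x_1) + ... + 2f(x_{5}) + f(x_6)].
Sum ≈ 2.7795.

2.7795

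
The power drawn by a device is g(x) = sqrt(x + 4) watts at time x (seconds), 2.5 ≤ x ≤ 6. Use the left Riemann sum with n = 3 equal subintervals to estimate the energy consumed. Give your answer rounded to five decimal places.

Δx = (6 − 2.5)/3 = 7/6.
Left endpoints: 2.5, 11/3, 29/6.
g(2.5) ≈ 2.54951, g(11/3) ≈ 2.76887, g(29/6) ≈ 2.97209.
Sum = Δx · [g(2.5) + g(11/3) + g(29/6)].
Sum ≈ 9.67222.

9.67222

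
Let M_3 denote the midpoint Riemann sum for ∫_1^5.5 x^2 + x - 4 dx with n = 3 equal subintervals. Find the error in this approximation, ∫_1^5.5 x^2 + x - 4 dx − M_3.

0.84375

Exact integral: ∫_1^5.5 f(x) dx = 51.75.
M_3 = 50.90625.
Error = 51.75 − 50.90625 = 0.84375.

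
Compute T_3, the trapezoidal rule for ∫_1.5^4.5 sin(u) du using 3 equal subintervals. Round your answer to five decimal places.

0.25767

Δu = (4.5 − 1.5)/3 = 1.
f(1.5) ≈ 0.99749, f(2.5) ≈ 0.59847, f(3.5) ≈ -0.35078, f(4.5) ≈ -0.97753.
T_3 = (Δu/2)·[f(u_0) + 2f(u_1) + 2f(u_2) + f(u_3)].
Sum ≈ 0.25767.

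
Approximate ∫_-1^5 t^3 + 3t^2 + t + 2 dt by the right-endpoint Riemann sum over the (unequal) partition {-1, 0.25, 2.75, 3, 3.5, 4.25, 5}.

Subinterval widths: 1.25, 2.5, 0.25, 0.5, 0.75, 0.75.
Right endpoints: 0.25, 2.75, 3, 3.5, 4.25, 5.
f(0.25) = 2.453125, f(2.75) = 48.234375, f(3) = 59, f(3.5) = 85.125, f(4.25) = 137.203125, f(5) = 207.
Sum = Σ Δt_i · f(t_i).
Sum = 439.1171875.

439.1171875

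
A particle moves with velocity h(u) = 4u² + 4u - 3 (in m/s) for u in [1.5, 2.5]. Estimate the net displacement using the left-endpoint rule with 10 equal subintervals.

Δu = (2.5 − 1.5)/10 = 0.1.
Left endpoints: 1.5, 1.6, 1.7, 1.8, 1.9, 2, 2.1, 2.2, 2.3, 2.4.
h(1.5) = 12, h(1.6) = 13.64, h(1.7) = 15.36, h(1.8) = 17.16, h(1.9) = 19.04, h(2) = 21, h(2.1) = 23.04, h(2.2) = 25.16, h(2.3) = 27.36, h(2.4) = 29.64.
Sum = Δu · [h(1.5) + h(1.6) + h(1.7) + ...].
Sum = 20.34.

20.34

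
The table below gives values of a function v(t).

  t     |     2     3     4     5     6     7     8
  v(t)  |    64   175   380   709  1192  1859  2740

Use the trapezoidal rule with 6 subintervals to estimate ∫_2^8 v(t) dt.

5717

Δt = 1.
T_6 = (1/2)·[64 + 2·175 + 2·380 + 2·709 + 2·1192 + 2·1859 + 2740] = 5717.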